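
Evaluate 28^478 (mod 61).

Square-and-reduce mod 61: 28^1≡28, 28^2≡52, 28^4≡20, 28^8≡34, 28^16≡58, 28^32≡9, 28^64≡20, 28^128≡34, 28^256≡58.
Since 478 = 2 + 4 + 8 + 16 + 64 + 128 + 256 in binary, 28^478 ≡ 52·20·34·58·20·34·58 ≡ 27 (mod 61).

27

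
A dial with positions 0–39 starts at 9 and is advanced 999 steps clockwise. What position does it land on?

999 = 24·40 + 39, so 999 mod 40 = 39.
(9 + 39) mod 40 = 8.

8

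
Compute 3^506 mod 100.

29

Square-and-reduce mod 100: 3^1≡3, 3^2≡9, 3^4≡81, 3^8≡61, 3^16≡21, 3^32≡41, 3^64≡81, 3^128≡61, 3^256≡21.
Since 506 = 2 + 8 + 16 + 32 + 64 + 128 + 256 in binary, 3^506 ≡ 9·61·21·41·81·61·21 ≡ 29 (mod 100).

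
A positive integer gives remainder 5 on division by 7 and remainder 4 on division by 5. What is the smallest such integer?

19

Since 5·3 ≡ 1 (mod 7), take x = 4 + 5·((5−4)·3 mod 7) = 4 + 5·3 = 19.
Check: 19 mod 7 = 5, 19 mod 5 = 4.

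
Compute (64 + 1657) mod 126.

1657 − 13·126 = 19, so 1657 ≡ 19 (mod 126).
(64 + 19) mod 126 = 83.

83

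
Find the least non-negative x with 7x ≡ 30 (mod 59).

38

7⁻¹ ≡ 17 (mod 59) because 7·17 = 119 = 2·59 + 1.
Multiplying both sides by 17: x ≡ 17·30 = 510 ≡ 38 (mod 59).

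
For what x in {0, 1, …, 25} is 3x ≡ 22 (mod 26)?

16

The inverse of 3 mod 26 is 9 (since 3·9 = 27 ≡ 1).
Multiplying both sides by 9: x ≡ 9·22 = 198 ≡ 16 (mod 26).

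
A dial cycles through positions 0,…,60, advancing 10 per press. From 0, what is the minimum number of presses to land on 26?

The inverse of 10 mod 61 is 55 (since 10·55 = 550 ≡ 1).
So x ≡ 55·26 = 1430 ≡ 27 (mod 61).

27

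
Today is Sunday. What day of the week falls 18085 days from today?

Thursday

18085 − 2583·7 = 4, so 18085 ≡ 4 (mod 7).
Sunday + 4 days → Thursday.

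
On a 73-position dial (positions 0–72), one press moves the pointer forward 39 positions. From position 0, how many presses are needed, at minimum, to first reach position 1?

39·15 = 585 = 8·73 + 1, so 39⁻¹ ≡ 15 (mod 73).

15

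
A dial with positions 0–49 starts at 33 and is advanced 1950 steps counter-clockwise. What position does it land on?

33

1950 = 39·50 + 0, so 1950 mod 50 = 0.
(33 − 0) mod 50 = 33.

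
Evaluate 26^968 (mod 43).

By repeated squaring mod 43: 26^1≡26, 26^2≡31, 26^4≡15, 26^8≡10, 26^16≡14, 26^32≡24, 26^64≡17, 26^128≡31, 26^256≡15, 26^512≡10.
Since 968 = 8 + 64 + 128 + 256 + 512 in binary, 26^968 ≡ 10·17·31·15·10 ≡ 31 (mod 43).

31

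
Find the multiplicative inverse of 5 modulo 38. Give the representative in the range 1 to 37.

23

38 = 7·5 + 3
5 = 1·3 + 2
3 = 1·2 + 1
2 = 2·1 + 0
Back-substituting gives 5·23 ≡ 1 (mod 38).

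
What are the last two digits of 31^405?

Successive squares of 31 mod 100: 31^1≡31, 31^2≡61, 31^4≡21, 31^8≡41, 31^16≡81, 31^32≡61, 31^64≡21, 31^128≡41, 31^256≡81.
Since 405 = 1 + 4 + 16 + 128 + 256 in binary, 31^405 ≡ 31·21·81·41·81 ≡ 51 (mod 100).

51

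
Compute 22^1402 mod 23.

1

Successive squares of 22 mod 23: 22^1≡22, 22^2≡1, 22^4≡1, 22^8≡1, 22^16≡1, 22^32≡1, 22^64≡1, 22^128≡1, 22^256≡1, 22^512≡1, 22^1024≡1.
1402 = 2 + 8 + 16 + 32 + 64 + 256 + 1024, so 22^1402 ≡ 1·1·1·1·1·1·1 ≡ 1 (mod 23).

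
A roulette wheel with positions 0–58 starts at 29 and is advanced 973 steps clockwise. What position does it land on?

Dividing 973 by 59 gives quotient 16 and remainder 29.
(29 + 29) mod 59 = 58.

58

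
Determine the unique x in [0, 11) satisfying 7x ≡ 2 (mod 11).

5

The inverse of 7 mod 11 is 8 (since 7·8 = 56 ≡ 1).
So x ≡ 8·2 = 16 ≡ 5 (mod 11).
Check: 7·5 = 35 = 3·11 + 2.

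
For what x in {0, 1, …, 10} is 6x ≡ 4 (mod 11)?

6⁻¹ ≡ 2 (mod 11) because 6·2 = 12 = 1·11 + 1.
So x ≡ 2·4 = 8 ≡ 8 (mod 11).

8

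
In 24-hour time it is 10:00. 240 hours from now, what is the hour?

10

240 mod 24 = 0 (since 10·24 = 240).
(10 + 0) mod 24 = 10.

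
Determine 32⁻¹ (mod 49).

23

49 = 1·32 + 17
32 = 1·17 + 15
17 = 1·15 + 2
15 = 7·2 + 1
2 = 2·1 + 0
Back-substituting gives 32·23 ≡ 1 (mod 49).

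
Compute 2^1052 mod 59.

20

Successive squares of 2 mod 59: 2^1≡2, 2^2≡4, 2^4≡16, 2^8≡20, 2^16≡46, 2^32≡51, 2^64≡5, 2^128≡25, 2^256≡35, 2^512≡45, 2^1024≡19.
1052 = 4 + 8 + 16 + 1024, so 2^1052 ≡ 16·20·46·19 ≡ 20 (mod 59).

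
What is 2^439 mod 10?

Powers of 2 mod 10 repeat with period 4: 2, 4, 8, 6.
439 mod 4 = 3, so the last digit matches 2^3 = 8.

8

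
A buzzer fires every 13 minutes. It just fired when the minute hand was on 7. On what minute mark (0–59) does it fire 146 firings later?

146·13 = 1898.
1898 mod 60 = 38 (since 31·60 = 1860).
(7 + 38) mod 60 = 45.

45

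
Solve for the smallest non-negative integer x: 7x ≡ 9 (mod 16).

The inverse of 7 mod 16 is 7 (since 7·7 = 49 ≡ 1).
So x ≡ 7·9 = 63 ≡ 15 (mod 16).

15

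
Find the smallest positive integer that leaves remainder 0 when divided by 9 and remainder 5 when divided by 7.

x ≡ 5 (mod 7) gives x ∈ {5, 12, 19, 26, 33, 40, 47, 54}.
The first of these with x mod 9 = 0 is 54.

54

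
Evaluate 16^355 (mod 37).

By repeated squaring mod 37: 16^1≡16, 16^2≡34, 16^4≡9, 16^8≡7, 16^16≡12, 16^32≡33, 16^64≡16, 16^128≡34, 16^256≡9.
355 = 1 + 2 + 32 + 64 + 256, so 16^355 ≡ 16·34·33·16·9 ≡ 9 (mod 37).

9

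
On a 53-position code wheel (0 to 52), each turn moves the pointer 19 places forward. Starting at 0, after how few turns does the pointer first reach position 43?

19⁻¹ ≡ 14 (mod 53) because 19·14 = 266 = 5·53 + 1.
So x ≡ 14·43 = 602 ≡ 19 (mod 53).
Check: 19·19 = 361 = 6·53 + 43.

19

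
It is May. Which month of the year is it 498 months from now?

November

498 − 41·12 = 6, so 498 ≡ 6 (mod 12).
May + 6 months → November.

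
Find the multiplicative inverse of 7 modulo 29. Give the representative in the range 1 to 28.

25

7·25 = 175 = 6·29 + 1, so 7⁻¹ ≡ 25 (mod 29).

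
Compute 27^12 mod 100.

By repeated squaring mod 100: 27^1≡27, 27^2≡29, 27^4≡41, 27^8≡81.
12 = 4 + 8, so 27^12 ≡ 41·81 ≡ 21 (mod 100).

21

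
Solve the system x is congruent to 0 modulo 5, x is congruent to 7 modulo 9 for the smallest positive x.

25

Since 9·4 ≡ 1 (mod 5), take x = 7 + 9·((0−7)·4 mod 5) = 7 + 9·2 = 25.
Check: 25 mod 5 = 0, 25 mod 9 = 7.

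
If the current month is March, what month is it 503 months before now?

April

503 = 41·12 + 11, so 503 mod 12 = 11.
March − 11 months → April.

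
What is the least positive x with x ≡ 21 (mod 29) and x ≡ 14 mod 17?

456

x ≡ 14 (mod 17) gives x ∈ {14, 31, 48, 65, 82, 99, 116, 133, …}.
The first of these with x mod 29 = 21 is 456.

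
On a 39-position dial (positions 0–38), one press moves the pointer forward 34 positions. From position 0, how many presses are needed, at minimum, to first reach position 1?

31

39 = 1·34 + 5
34 = 6·5 + 4
5 = 1·4 + 1
4 = 4·1 + 0
Back-substituting gives 34·31 ≡ 1 (mod 39).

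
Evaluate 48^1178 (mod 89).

By repeated squaring mod 89: 48^1≡48, 48^2≡79, 48^4≡11, 48^8≡32, 48^16≡45, 48^32≡67, 48^64≡39, 48^128≡8, 48^256≡64, 48^512≡2, 48^1024≡4.
1178 = 2 + 8 + 16 + 128 + 1024, so 48^1178 ≡ 79·32·45·8·4 ≡ 42 (mod 89).

42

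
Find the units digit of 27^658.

9

Last digits of 7^n: 7, 9, 3, 1 (period 4).
658 mod 4 = 2, so the last digit matches 7^2 = 9.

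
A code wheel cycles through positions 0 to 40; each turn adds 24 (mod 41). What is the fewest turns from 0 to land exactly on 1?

41 = 1·24 + 17
24 = 1·17 + 7
17 = 2·7 + 3
7 = 2·3 + 1
3 = 3·1 + 0
Back-substituting gives 24·12 ≡ 1 (mod 41).

12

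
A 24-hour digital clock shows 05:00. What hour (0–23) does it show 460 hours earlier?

1

460 mod 24 = 4 (since 19·24 = 456).
(5 − 4) mod 24 = 1.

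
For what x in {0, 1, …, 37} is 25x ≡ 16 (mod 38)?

The inverse of 25 mod 38 is 35 (since 25·35 = 875 ≡ 1).
So x ≡ 35·16 = 560 ≡ 28 (mod 38).

28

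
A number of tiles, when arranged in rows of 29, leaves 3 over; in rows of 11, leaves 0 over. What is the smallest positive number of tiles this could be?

264

Since 11·8 ≡ 1 (mod 29), take x = 0 + 11·((3−0)·8 mod 29) = 0 + 11·24 = 264.
Check: 264 mod 29 = 3, 264 mod 11 = 0.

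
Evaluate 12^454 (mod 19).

7

Square-and-reduce mod 19: 12^1≡12, 12^2≡11, 12^4≡7, 12^8≡11, 12^16≡7, 12^32≡11, 12^64≡7, 12^128≡11, 12^256≡7.
454 = 2 + 4 + 64 + 128 + 256, so 12^454 ≡ 11·7·7·11·7 ≡ 7 (mod 19).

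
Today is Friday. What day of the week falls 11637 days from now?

11637 mod 7 = 3 (since 1662·7 = 11634).
Friday + 3 days → Monday.

Monday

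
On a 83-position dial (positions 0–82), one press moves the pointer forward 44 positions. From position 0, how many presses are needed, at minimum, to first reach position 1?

44·17 = 748 = 9·83 + 1, so 44⁻¹ ≡ 17 (mod 83).

17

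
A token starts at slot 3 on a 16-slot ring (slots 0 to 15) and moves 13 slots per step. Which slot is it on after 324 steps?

7

324·13 = 4212.
4212 − 263·16 = 4, so 4212 ≡ 4 (mod 16).
(3 + 4) mod 16 = 7.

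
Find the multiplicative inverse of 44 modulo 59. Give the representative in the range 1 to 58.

55

44·55 = 2420 = 41·59 + 1, so 44⁻¹ ≡ 55 (mod 59).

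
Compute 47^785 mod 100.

By repeated squaring mod 100: 47^1≡47, 47^2≡9, 47^4≡81, 47^8≡61, 47^16≡21, 47^32≡41, 47^64≡81, 47^128≡61, 47^256≡21, 47^512≡41.
Since 785 = 1 + 16 + 256 + 512 in binary, 47^785 ≡ 47·21·21·41 ≡ 7 (mod 100).

7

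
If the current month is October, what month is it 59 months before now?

59 = 4·12 + 11, so 59 mod 12 = 11.
October − 11 months → November.

November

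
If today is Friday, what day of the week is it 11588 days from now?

Dividing 11588 by 7 gives quotient 1655 and remainder 3.
Friday + 3 days → Monday.

Monday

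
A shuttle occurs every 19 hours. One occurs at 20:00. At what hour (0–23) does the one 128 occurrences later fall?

128·19 = 2432.
2432 − 101·24 = 8, so 2432 ≡ 8 (mod 24).
(20 + 8) mod 24 = 4.

4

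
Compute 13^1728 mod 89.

By repeated squaring mod 89: 13^1≡13, 13^2≡80, 13^4≡81, 13^8≡64, 13^16≡2, 13^32≡4, 13^64≡16, 13^128≡78, 13^256≡32, 13^512≡45, 13^1024≡67.
1728 = 64 + 128 + 512 + 1024, so 13^1728 ≡ 16·78·45·67 ≡ 67 (mod 89).

67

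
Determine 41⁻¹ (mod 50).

11

41·11 = 451 = 9·50 + 1, so 41⁻¹ ≡ 11 (mod 50).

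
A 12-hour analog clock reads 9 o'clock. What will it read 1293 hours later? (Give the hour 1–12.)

1293 = 107·12 + 9, so 1293 mod 12 = 9.
9 + 9 → 6 on a 12-hour dial.

6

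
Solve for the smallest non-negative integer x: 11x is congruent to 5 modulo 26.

11⁻¹ ≡ 19 (mod 26) because 11·19 = 209 = 8·26 + 1.
So x ≡ 19·5 = 95 ≡ 17 (mod 26).
Check: 11·17 = 187 = 7·26 + 5.

17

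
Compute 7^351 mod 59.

48

Square-and-reduce mod 59: 7^1≡7, 7^2≡49, 7^4≡41, 7^8≡29, 7^16≡15, 7^32≡48, 7^64≡3, 7^128≡9, 7^256≡22.
351 = 1 + 2 + 4 + 8 + 16 + 64 + 256, so 7^351 ≡ 7·49·41·29·15·3·22 ≡ 48 (mod 59).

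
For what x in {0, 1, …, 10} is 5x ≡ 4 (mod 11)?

3

The inverse of 5 mod 11 is 9 (since 5·9 = 45 ≡ 1).
So x ≡ 9·4 = 36 ≡ 3 (mod 11).
Check: 5·3 = 15 = 1·11 + 4.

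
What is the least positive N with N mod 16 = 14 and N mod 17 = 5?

x ≡ 14 (mod 16) gives x ∈ {14, 30, 46, 62, 78, 94, 110, 126, …}.
The first of these with x mod 17 = 5 is 158.

158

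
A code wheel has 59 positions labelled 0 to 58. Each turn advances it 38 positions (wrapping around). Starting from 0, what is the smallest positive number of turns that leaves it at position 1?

59 = 1·38 + 21
38 = 1·21 + 17
21 = 1·17 + 4
17 = 4·4 + 1
4 = 4·1 + 0
Back-substituting gives 38·14 ≡ 1 (mod 59).

14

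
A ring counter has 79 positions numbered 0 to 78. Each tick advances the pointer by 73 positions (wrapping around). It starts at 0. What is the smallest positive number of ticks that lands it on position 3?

39

The inverse of 73 mod 79 is 13 (since 73·13 = 949 ≡ 1).
So x ≡ 13·3 = 39 ≡ 39 (mod 79).
Check: 73·39 = 2847 = 36·79 + 3.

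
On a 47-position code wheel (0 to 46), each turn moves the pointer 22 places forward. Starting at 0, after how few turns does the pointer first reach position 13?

22⁻¹ ≡ 15 (mod 47) because 22·15 = 330 = 7·47 + 1.
Multiplying both sides by 15: x ≡ 15·13 = 195 ≡ 7 (mod 47).
Check: 22·7 = 154 = 3·47 + 13.

7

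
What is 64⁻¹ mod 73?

64·8 = 512 = 7·73 + 1, so 64⁻¹ ≡ 8 (mod 73).

8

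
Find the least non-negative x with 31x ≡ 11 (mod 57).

50

31⁻¹ ≡ 46 (mod 57) because 31·46 = 1426 = 25·57 + 1.
So x ≡ 46·11 = 506 ≡ 50 (mod 57).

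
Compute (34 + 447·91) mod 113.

31

447·91 = 40677.
40677 = 359·113 + 110, so 40677 mod 113 = 110.
(34 + 110) mod 113 = 31.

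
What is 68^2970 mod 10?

4

Powers of 8 mod 10 repeat with period 4: 8, 4, 2, 6.
2970 leaves remainder 2 on division by 4, so 68^2970 ends in 4.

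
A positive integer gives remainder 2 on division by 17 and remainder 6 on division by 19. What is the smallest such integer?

291

x ≡ 2 (mod 17) gives x ∈ {2, 19, 36, 53, 70, 87, 104, 121, …}.
The first of these with x mod 19 = 6 is 291.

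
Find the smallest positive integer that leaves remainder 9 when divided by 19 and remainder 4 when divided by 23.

142

Since 23·5 ≡ 1 (mod 19), take x = 4 + 23·((9−4)·5 mod 19) = 4 + 23·6 = 142.
Check: 142 mod 19 = 9, 142 mod 23 = 4.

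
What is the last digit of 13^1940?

1

The units digit of 13^n cycles with period 4: 3, 9, 7, 1, …
1940 mod 4 = 0, so the last digit matches 3^4 = 1.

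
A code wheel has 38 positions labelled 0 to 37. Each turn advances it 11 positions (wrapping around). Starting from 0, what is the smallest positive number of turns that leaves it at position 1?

38 = 3·11 + 5
11 = 2·5 + 1
5 = 5·1 + 0
Back-substituting gives 11·7 ≡ 1 (mod 38).

7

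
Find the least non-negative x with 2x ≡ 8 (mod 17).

4

2⁻¹ ≡ 9 (mod 17) because 2·9 = 18 = 1·17 + 1.
Multiplying both sides by 9: x ≡ 9·8 = 72 ≡ 4 (mod 17).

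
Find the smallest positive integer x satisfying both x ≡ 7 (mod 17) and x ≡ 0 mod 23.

x ≡ 7 (mod 17) gives x ∈ {7, 24, 41, 58, 75, 92}.
The first of these with x mod 23 = 0 is 92.

92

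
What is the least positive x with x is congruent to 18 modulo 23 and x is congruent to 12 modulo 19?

202

Since 19·17 ≡ 1 (mod 23), take x = 12 + 19·((18−12)·17 mod 23) = 12 + 19·10 = 202.
Check: 202 mod 23 = 18, 202 mod 19 = 12.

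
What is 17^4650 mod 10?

Powers of 7 mod 10 repeat with period 4: 7, 9, 3, 1.
4650 leaves remainder 2 on division by 4, so 17^4650 ends in 9.

9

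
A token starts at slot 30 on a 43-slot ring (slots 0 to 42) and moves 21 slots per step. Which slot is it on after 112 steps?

17

112·21 = 2352.
2352 = 54·43 + 30, so 2352 mod 43 = 30.
(30 + 30) mod 43 = 17.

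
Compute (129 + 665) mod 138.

104

665 − 4·138 = 113, so 665 ≡ 113 (mod 138).
(129 + 113) mod 138 = 104.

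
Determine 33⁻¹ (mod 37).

33·9 = 297 = 8·37 + 1, so 33⁻¹ ≡ 9 (mod 37).

9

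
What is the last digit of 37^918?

Last digits of 7^n: 7, 9, 3, 1 (period 4).
918 mod 4 = 2, so the last digit matches 7^2 = 9.

9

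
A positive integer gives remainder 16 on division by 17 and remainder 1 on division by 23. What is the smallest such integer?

Since 23·3 ≡ 1 (mod 17), take x = 1 + 23·((16−1)·3 mod 17) = 1 + 23·11 = 254.
Check: 254 mod 17 = 16, 254 mod 23 = 1.

254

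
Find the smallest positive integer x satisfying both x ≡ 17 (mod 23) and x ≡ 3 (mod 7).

Since 7·10 ≡ 1 (mod 23), take x = 3 + 7·((17−3)·10 mod 23) = 3 + 7·2 = 17.
Check: 17 mod 23 = 17, 17 mod 7 = 3.

17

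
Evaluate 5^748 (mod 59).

Successive squares of 5 mod 59: 5^1≡5, 5^2≡25, 5^4≡35, 5^8≡45, 5^16≡19, 5^32≡7, 5^64≡49, 5^128≡41, 5^256≡29, 5^512≡15.
748 = 4 + 8 + 32 + 64 + 128 + 512, so 5^748 ≡ 35·45·7·49·41·15 ≡ 53 (mod 59).

53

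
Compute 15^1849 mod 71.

Successive squares of 15 mod 71: 15^1≡15, 15^2≡12, 15^4≡2, 15^8≡4, 15^16≡16, 15^32≡43, 15^64≡3, 15^128≡9, 15^256≡10, 15^512≡29, 15^1024≡60.
Since 1849 = 1 + 8 + 16 + 32 + 256 + 512 + 1024 in binary, 15^1849 ≡ 15·4·16·43·10·29·60 ≡ 3 (mod 71).

3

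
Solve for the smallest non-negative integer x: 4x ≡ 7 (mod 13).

5

4⁻¹ ≡ 10 (mod 13) because 4·10 = 40 = 3·13 + 1.
So x ≡ 10·7 = 70 ≡ 5 (mod 13).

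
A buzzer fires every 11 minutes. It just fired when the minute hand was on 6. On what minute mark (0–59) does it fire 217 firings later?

53

217·11 = 2387.
2387 mod 60 = 47 (since 39·60 = 2340).
(6 + 47) mod 60 = 53.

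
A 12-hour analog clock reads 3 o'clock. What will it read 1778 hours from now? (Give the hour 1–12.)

5

Dividing 1778 by 12 gives quotient 148 and remainder 2.
3 + 2 → 5 on a 12-hour dial.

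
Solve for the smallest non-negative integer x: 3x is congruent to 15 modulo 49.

3⁻¹ ≡ 33 (mod 49) because 3·33 = 99 = 2·49 + 1.
Multiplying both sides by 33: x ≡ 33·15 = 495 ≡ 5 (mod 49).
Check: 3·5 = 15 = 0·49 + 15.

5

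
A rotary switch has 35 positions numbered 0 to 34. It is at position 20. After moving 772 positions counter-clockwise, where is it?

18

772 = 22·35 + 2, so 772 mod 35 = 2.
(20 − 2) mod 35 = 18.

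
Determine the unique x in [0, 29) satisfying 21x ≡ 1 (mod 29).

21⁻¹ ≡ 18 (mod 29) because 21·18 = 378 = 13·29 + 1.
Multiplying both sides by 18: x ≡ 18·1 = 18 ≡ 18 (mod 29).
Check: 21·18 = 378 = 13·29 + 1.

18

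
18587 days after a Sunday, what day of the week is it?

Tuesday

18587 − 2655·7 = 2, so 18587 ≡ 2 (mod 7).
Sunday + 2 days → Tuesday.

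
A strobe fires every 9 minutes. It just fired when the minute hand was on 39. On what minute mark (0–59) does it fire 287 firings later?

287·9 = 2583.
2583 = 43·60 + 3, so 2583 mod 60 = 3.
(39 + 3) mod 60 = 42.

42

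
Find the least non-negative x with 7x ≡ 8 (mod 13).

7⁻¹ ≡ 2 (mod 13) because 7·2 = 14 = 1·13 + 1.
Multiplying both sides by 2: x ≡ 2·8 = 16 ≡ 3 (mod 13).

3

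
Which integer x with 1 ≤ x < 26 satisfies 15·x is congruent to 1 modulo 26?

7

15·7 = 105 = 4·26 + 1, so 15⁻¹ ≡ 7 (mod 26).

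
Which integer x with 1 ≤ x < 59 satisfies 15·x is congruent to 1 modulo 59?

59 = 3·15 + 14
15 = 1·14 + 1
14 = 14·1 + 0
Back-substituting gives 15·4 ≡ 1 (mod 59).

4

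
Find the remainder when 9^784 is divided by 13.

9

By repeated squaring mod 13: 9^1≡9, 9^2≡3, 9^4≡9, 9^8≡3, 9^16≡9, 9^32≡3, 9^64≡9, 9^128≡3, 9^256≡9, 9^512≡3.
Since 784 = 16 + 256 + 512 in binary, 9^784 ≡ 9·9·3 ≡ 9 (mod 13).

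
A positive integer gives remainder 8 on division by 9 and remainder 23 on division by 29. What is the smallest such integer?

197

x ≡ 8 (mod 9) gives x ∈ {8, 17, 26, 35, 44, 53, 62, 71, …}.
The first of these with x mod 29 = 23 is 197.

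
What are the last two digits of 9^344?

By repeated squaring mod 100: 9^1≡9, 9^2≡81, 9^4≡61, 9^8≡21, 9^16≡41, 9^32≡81, 9^64≡61, 9^128≡21, 9^256≡41.
344 = 8 + 16 + 64 + 256, so 9^344 ≡ 21·41·61·41 ≡ 61 (mod 100).

61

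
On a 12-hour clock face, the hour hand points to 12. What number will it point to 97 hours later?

97 − 8·12 = 1, so 97 ≡ 1 (mod 12).
12 + 1 → 1 on a 12-hour dial.

1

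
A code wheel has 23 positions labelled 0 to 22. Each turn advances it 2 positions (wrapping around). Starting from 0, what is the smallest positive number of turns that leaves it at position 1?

2·12 = 24 = 1·23 + 1, so 2⁻¹ ≡ 12 (mod 23).

12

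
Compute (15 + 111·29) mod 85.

111·29 = 3219.
3219 = 37·85 + 74, so 3219 mod 85 = 74.
(15 + 74) mod 85 = 4.

4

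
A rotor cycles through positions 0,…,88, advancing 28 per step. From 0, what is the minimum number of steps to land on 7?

67

28⁻¹ ≡ 35 (mod 89) because 28·35 = 980 = 11·89 + 1.
Multiplying both sides by 35: x ≡ 35·7 = 245 ≡ 67 (mod 89).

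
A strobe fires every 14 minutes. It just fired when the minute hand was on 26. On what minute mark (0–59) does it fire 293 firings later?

293·14 = 4102.
4102 − 68·60 = 22, so 4102 ≡ 22 (mod 60).
(26 + 22) mod 60 = 48.

48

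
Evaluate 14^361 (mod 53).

By repeated squaring mod 53: 14^1≡14, 14^2≡37, 14^4≡44, 14^8≡28, 14^16≡42, 14^32≡15, 14^64≡13, 14^128≡10, 14^256≡47.
Since 361 = 1 + 8 + 32 + 64 + 256 in binary, 14^361 ≡ 14·28·15·13·47 ≡ 22 (mod 53).

22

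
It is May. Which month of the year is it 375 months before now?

February

375 = 31·12 + 3, so 375 mod 12 = 3.
May − 3 months → February.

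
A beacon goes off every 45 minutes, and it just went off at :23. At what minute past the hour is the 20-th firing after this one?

20·45 = 900.
Dividing 900 by 60 gives quotient 15 and remainder 0.
(23 + 0) mod 60 = 23.

23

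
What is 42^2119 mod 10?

8

Last digits of 2^n: 2, 4, 8, 6 (period 4).
2119 leaves remainder 3 on division by 4, so 42^2119 ends in 8.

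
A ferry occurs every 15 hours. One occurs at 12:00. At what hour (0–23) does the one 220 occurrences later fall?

220·15 = 3300.
3300 = 137·24 + 12, so 3300 mod 24 = 12.
(12 + 12) mod 24 = 0.

0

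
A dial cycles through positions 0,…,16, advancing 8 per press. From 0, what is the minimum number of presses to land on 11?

12

The inverse of 8 mod 17 is 15 (since 8·15 = 120 ≡ 1).
Multiplying both sides by 15: x ≡ 15·11 = 165 ≡ 12 (mod 17).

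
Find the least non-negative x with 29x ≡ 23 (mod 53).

41

The inverse of 29 mod 53 is 11 (since 29·11 = 319 ≡ 1).
Multiplying both sides by 11: x ≡ 11·23 = 253 ≡ 41 (mod 53).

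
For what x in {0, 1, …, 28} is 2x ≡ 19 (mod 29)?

2⁻¹ ≡ 15 (mod 29) because 2·15 = 30 = 1·29 + 1.
Multiplying both sides by 15: x ≡ 15·19 = 285 ≡ 24 (mod 29).
Check: 2·24 = 48 = 1·29 + 19.

24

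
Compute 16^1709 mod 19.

By repeated squaring mod 19: 16^1≡16, 16^2≡9, 16^4≡5, 16^8≡6, 16^16≡17, 16^32≡4, 16^64≡16, 16^128≡9, 16^256≡5, 16^512≡6, 16^1024≡17.
Since 1709 = 1 + 4 + 8 + 32 + 128 + 512 + 1024 in binary, 16^1709 ≡ 16·5·6·4·9·6·17 ≡ 6 (mod 19).

6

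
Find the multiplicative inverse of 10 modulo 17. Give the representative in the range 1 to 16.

12

17 = 1·10 + 7
10 = 1·7 + 3
7 = 2·3 + 1
3 = 3·1 + 0
Back-substituting gives 10·12 ≡ 1 (mod 17).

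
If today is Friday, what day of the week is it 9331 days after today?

Dividing 9331 by 7 gives quotient 1333 and remainder 0.
Friday + 0 days → Friday.

Friday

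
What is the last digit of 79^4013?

Last digits of 9^n: 9, 1 (period 2).
4013 mod 2 = 1, so the last digit matches 9^1 = 9.

9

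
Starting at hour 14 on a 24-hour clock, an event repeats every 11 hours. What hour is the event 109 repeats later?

13

109·11 = 1199.
1199 − 49·24 = 23, so 1199 ≡ 23 (mod 24).
(14 + 23) mod 24 = 13.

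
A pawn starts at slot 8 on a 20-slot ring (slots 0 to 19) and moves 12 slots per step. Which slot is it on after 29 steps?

16

29·12 = 348.
348 − 17·20 = 8, so 348 ≡ 8 (mod 20).
(8 + 8) mod 20 = 16.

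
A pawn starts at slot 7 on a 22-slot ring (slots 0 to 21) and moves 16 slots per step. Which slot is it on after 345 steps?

5

345·16 = 5520.
5520 = 250·22 + 20, so 5520 mod 22 = 20.
(7 + 20) mod 22 = 5.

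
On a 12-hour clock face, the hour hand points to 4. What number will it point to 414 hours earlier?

Dividing 414 by 12 gives quotient 34 and remainder 6.
4 − 6 → 10 on a 12-hour dial.

10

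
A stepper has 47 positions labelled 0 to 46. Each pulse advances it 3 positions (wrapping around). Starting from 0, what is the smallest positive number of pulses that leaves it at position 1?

16

3·16 = 48 = 1·47 + 1, so 3⁻¹ ≡ 16 (mod 47).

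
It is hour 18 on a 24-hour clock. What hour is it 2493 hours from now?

2493 − 103·24 = 21, so 2493 ≡ 21 (mod 24).
(18 + 21) mod 24 = 15.

15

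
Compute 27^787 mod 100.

3

Successive squares of 27 mod 100: 27^1≡27, 27^2≡29, 27^4≡41, 27^8≡81, 27^16≡61, 27^32≡21, 27^64≡41, 27^128≡81, 27^256≡61, 27^512≡21.
Since 787 = 1 + 2 + 16 + 256 + 512 in binary, 27^787 ≡ 27·29·61·61·21 ≡ 3 (mod 100).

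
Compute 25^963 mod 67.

62

By repeated squaring mod 67: 25^1≡25, 25^2≡22, 25^4≡15, 25^8≡24, 25^16≡40, 25^32≡59, 25^64≡64, 25^128≡9, 25^256≡14, 25^512≡62.
Since 963 = 1 + 2 + 64 + 128 + 256 + 512 in binary, 25^963 ≡ 25·22·64·9·14·62 ≡ 62 (mod 67).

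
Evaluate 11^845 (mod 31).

Successive squares of 11 mod 31: 11^1≡11, 11^2≡28, 11^4≡9, 11^8≡19, 11^16≡20, 11^32≡28, 11^64≡9, 11^128≡19, 11^256≡20, 11^512≡28.
845 = 1 + 4 + 8 + 64 + 256 + 512, so 11^845 ≡ 11·9·19·9·20·28 ≡ 6 (mod 31).

6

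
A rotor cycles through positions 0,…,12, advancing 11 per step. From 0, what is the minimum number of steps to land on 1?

6

The inverse of 11 mod 13 is 6 (since 11·6 = 66 ≡ 1).
Multiplying both sides by 6: x ≡ 6·1 = 6 ≡ 6 (mod 13).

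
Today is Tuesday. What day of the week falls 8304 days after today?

Thursday

Dividing 8304 by 7 gives quotient 1186 and remainder 2.
Tuesday + 2 days → Thursday.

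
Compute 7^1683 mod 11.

2

Successive squares of 7 mod 11: 7^1≡7, 7^2≡5, 7^4≡3, 7^8≡9, 7^16≡4, 7^32≡5, 7^64≡3, 7^128≡9, 7^256≡4, 7^512≡5, 7^1024≡3.
1683 = 1 + 2 + 16 + 128 + 512 + 1024, so 7^1683 ≡ 7·5·4·9·5·3 ≡ 2 (mod 11).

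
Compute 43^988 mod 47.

Square-and-reduce mod 47: 43^1≡43, 43^2≡16, 43^4≡21, 43^8≡18, 43^16≡42, 43^32≡25, 43^64≡14, 43^128≡8, 43^256≡17, 43^512≡7.
988 = 4 + 8 + 16 + 64 + 128 + 256 + 512, so 43^988 ≡ 21·18·42·14·8·17·7 ≡ 12 (mod 47).

12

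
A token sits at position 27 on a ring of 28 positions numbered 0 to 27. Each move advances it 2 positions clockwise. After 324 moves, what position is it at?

324·2 = 648.
648 mod 28 = 4 (since 23·28 = 644).
(27 + 4) mod 28 = 3.

3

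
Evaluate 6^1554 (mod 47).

Square-and-reduce mod 47: 6^1≡6, 6^2≡36, 6^4≡27, 6^8≡24, 6^16≡12, 6^32≡3, 6^64≡9, 6^128≡34, 6^256≡28, 6^512≡32, 6^1024≡37.
Since 1554 = 2 + 16 + 512 + 1024 in binary, 6^1554 ≡ 36·12·32·37 ≡ 34 (mod 47).

34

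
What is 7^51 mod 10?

Last digits of 7^n: 7, 9, 3, 1 (period 4).
51 mod 4 = 3, so the last digit matches 7^3 = 3.

3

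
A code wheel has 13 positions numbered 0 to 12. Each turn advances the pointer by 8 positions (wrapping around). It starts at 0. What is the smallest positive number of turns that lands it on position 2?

10

8⁻¹ ≡ 5 (mod 13) because 8·5 = 40 = 3·13 + 1.
So x ≡ 5·2 = 10 ≡ 10 (mod 13).
Check: 8·10 = 80 = 6·13 + 2.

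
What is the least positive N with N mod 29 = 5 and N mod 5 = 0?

x ≡ 0 (mod 5) gives x ∈ {0, 5}.
The first of these with x mod 29 = 5 is 5.

5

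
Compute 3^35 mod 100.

Successive squares of 3 mod 100: 3^1≡3, 3^2≡9, 3^4≡81, 3^8≡61, 3^16≡21, 3^32≡41.
35 = 1 + 2 + 32, so 3^35 ≡ 3·9·41 ≡ 7 (mod 100).

7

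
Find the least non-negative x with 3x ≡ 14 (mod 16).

The inverse of 3 mod 16 is 11 (since 3·11 = 33 ≡ 1).
Multiplying both sides by 11: x ≡ 11·14 = 154 ≡ 10 (mod 16).

10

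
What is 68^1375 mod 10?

2

The units digit of 68^n cycles with period 4: 8, 4, 2, 6, …
1375 leaves remainder 3 on division by 4, so 68^1375 ends in 2.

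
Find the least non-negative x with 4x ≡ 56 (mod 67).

14

4⁻¹ ≡ 17 (mod 67) because 4·17 = 68 = 1·67 + 1.
So x ≡ 17·56 = 952 ≡ 14 (mod 67).
Check: 4·14 = 56 = 0·67 + 56.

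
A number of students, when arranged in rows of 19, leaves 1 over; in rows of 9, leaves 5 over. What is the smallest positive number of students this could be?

77

Since 9·17 ≡ 1 (mod 19), take x = 5 + 9·((1−5)·17 mod 19) = 5 + 9·8 = 77.
Check: 77 mod 19 = 1, 77 mod 9 = 5.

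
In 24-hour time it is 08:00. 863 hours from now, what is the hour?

7

Dividing 863 by 24 gives quotient 35 and remainder 23.
(8 + 23) mod 24 = 7.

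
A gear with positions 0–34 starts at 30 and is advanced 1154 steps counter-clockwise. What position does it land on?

1154 mod 35 = 34 (since 32·35 = 1120).
(30 − 34) mod 35 = 31.

31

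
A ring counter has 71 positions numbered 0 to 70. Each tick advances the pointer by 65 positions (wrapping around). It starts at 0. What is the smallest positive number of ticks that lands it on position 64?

The inverse of 65 mod 71 is 59 (since 65·59 = 3835 ≡ 1).
Multiplying both sides by 59: x ≡ 59·64 = 3776 ≡ 13 (mod 71).
Check: 65·13 = 845 = 11·71 + 64.

13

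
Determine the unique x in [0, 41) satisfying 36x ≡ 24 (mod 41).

The inverse of 36 mod 41 is 8 (since 36·8 = 288 ≡ 1).
So x ≡ 8·24 = 192 ≡ 28 (mod 41).

28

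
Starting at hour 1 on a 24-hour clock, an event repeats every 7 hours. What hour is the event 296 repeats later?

296·7 = 2072.
2072 = 86·24 + 8, so 2072 mod 24 = 8.
(1 + 8) mod 24 = 9.

9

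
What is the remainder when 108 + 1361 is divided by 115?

89

Dividing 1361 by 115 gives quotient 11 and remainder 96.
(108 + 96) mod 115 = 89.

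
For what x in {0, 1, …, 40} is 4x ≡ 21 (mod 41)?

The inverse of 4 mod 41 is 31 (since 4·31 = 124 ≡ 1).
Multiplying both sides by 31: x ≡ 31·21 = 651 ≡ 36 (mod 41).

36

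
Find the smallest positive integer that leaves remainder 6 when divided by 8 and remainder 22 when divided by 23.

22

x ≡ 6 (mod 8) gives x ∈ {6, 14, 22}.
The first of these with x mod 23 = 22 is 22.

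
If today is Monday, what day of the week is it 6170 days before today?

Friday

Dividing 6170 by 7 gives quotient 881 and remainder 3.
Monday − 3 days → Friday.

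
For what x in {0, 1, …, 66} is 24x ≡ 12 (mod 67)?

34

The inverse of 24 mod 67 is 14 (since 24·14 = 336 ≡ 1).
So x ≡ 14·12 = 168 ≡ 34 (mod 67).
Check: 24·34 = 816 = 12·67 + 12.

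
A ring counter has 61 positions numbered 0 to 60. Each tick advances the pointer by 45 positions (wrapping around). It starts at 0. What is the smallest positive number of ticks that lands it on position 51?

The inverse of 45 mod 61 is 19 (since 45·19 = 855 ≡ 1).
Multiplying both sides by 19: x ≡ 19·51 = 969 ≡ 54 (mod 61).

54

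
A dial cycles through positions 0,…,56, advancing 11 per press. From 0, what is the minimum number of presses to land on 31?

8

11⁻¹ ≡ 26 (mod 57) because 11·26 = 286 = 5·57 + 1.
Multiplying both sides by 26: x ≡ 26·31 = 806 ≡ 8 (mod 57).
Check: 11·8 = 88 = 1·57 + 31.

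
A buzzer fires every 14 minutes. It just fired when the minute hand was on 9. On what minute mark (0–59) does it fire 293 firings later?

31

293·14 = 4102.
4102 − 68·60 = 22, so 4102 ≡ 22 (mod 60).
(9 + 22) mod 60 = 31.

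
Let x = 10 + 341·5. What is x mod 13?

12

341·5 = 1705.
Dividing 1705 by 13 gives quotient 131 and remainder 2.
(10 + 2) mod 13 = 12.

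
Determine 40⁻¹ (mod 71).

40·16 = 640 = 9·71 + 1, so 40⁻¹ ≡ 16 (mod 71).

16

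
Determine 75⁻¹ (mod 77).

38

77 = 1·75 + 2
75 = 37·2 + 1
2 = 2·1 + 0
Back-substituting gives 75·38 ≡ 1 (mod 77).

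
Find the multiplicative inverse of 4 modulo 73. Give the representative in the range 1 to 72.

55

73 = 18·4 + 1
4 = 4·1 + 0
Back-substituting gives 4·55 ≡ 1 (mod 73).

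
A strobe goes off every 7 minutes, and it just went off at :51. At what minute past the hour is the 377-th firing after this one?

377·7 = 2639.
2639 − 43·60 = 59, so 2639 ≡ 59 (mod 60).
(51 + 59) mod 60 = 50.

50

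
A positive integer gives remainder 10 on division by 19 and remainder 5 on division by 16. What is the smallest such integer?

181

x ≡ 5 (mod 16) gives x ∈ {5, 21, 37, 53, 69, 85, 101, 117, …}.
The first of these with x mod 19 = 10 is 181.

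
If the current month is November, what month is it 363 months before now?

Dividing 363 by 12 gives quotient 30 and remainder 3.
November − 3 months → August.

August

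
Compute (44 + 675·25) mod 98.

675·25 = 16875.
16875 = 172·98 + 19, so 16875 mod 98 = 19.
(44 + 19) mod 98 = 63.

63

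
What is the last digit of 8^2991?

Last digits of 8^n: 8, 4, 2, 6 (period 4).
2991 leaves remainder 3 on division by 4, so 8^2991 ends in 2.

2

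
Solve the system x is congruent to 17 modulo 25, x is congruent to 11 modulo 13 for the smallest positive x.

x ≡ 11 (mod 13) gives x ∈ {11, 24, 37, 50, 63, 76, 89, 102, …}.
The first of these with x mod 25 = 17 is 167.

167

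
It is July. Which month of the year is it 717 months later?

April

717 = 59·12 + 9, so 717 mod 12 = 9.
July + 9 months → April.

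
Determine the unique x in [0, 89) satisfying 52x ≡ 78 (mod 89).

46

52⁻¹ ≡ 12 (mod 89) because 52·12 = 624 = 7·89 + 1.
So x ≡ 12·78 = 936 ≡ 46 (mod 89).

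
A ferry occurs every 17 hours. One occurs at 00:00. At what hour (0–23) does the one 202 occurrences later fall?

2

202·17 = 3434.
3434 = 143·24 + 2, so 3434 mod 24 = 2.
(0 + 2) mod 24 = 2.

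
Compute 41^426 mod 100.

41

Square-and-reduce mod 100: 41^1≡41, 41^2≡81, 41^4≡61, 41^8≡21, 41^16≡41, 41^32≡81, 41^64≡61, 41^128≡21, 41^256≡41.
Since 426 = 2 + 8 + 32 + 128 + 256 in binary, 41^426 ≡ 81·21·81·21·41 ≡ 41 (mod 100).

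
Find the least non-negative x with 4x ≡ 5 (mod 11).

4⁻¹ ≡ 3 (mod 11) because 4·3 = 12 = 1·11 + 1.
So x ≡ 3·5 = 15 ≡ 4 (mod 11).

4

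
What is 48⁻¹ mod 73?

48·35 = 1680 = 23·73 + 1, so 48⁻¹ ≡ 35 (mod 73).

35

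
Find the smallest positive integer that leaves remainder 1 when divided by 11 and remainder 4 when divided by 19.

23

x ≡ 1 (mod 11) gives x ∈ {1, 12, 23}.
The first of these with x mod 19 = 4 is 23.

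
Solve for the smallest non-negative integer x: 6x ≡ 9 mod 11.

6⁻¹ ≡ 2 (mod 11) because 6·2 = 12 = 1·11 + 1.
So x ≡ 2·9 = 18 ≡ 7 (mod 11).
Check: 6·7 = 42 = 3·11 + 9.

7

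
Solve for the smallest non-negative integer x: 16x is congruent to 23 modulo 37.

13

The inverse of 16 mod 37 is 7 (since 16·7 = 112 ≡ 1).
So x ≡ 7·23 = 161 ≡ 13 (mod 37).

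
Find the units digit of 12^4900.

6

The units digit of 12^n cycles with period 4: 2, 4, 8, 6, …
4900 mod 4 = 0, so the last digit matches 2^4 = 6.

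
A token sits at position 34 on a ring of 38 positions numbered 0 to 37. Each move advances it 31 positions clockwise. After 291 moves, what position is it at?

291·31 = 9021.
9021 mod 38 = 15 (since 237·38 = 9006).
(34 + 15) mod 38 = 11.

11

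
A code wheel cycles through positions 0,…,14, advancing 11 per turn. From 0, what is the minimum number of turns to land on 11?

The inverse of 11 mod 15 is 11 (since 11·11 = 121 ≡ 1).
So x ≡ 11·11 = 121 ≡ 1 (mod 15).

1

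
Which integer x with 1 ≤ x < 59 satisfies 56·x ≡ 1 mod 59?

56·39 = 2184 = 37·59 + 1, so 56⁻¹ ≡ 39 (mod 59).

39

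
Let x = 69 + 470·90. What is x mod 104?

41

470·90 = 42300.
Dividing 42300 by 104 gives quotient 406 and remainder 76.
(69 + 76) mod 104 = 41.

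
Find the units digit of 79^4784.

1

Last digits of 9^n: 9, 1 (period 2).
4784 leaves remainder 0 on division by 2, so 79^4784 ends in 1.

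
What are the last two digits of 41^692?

81

Successive squares of 41 mod 100: 41^1≡41, 41^2≡81, 41^4≡61, 41^8≡21, 41^16≡41, 41^32≡81, 41^64≡61, 41^128≡21, 41^256≡41, 41^512≡81.
692 = 4 + 16 + 32 + 128 + 512, so 41^692 ≡ 61·41·81·21·81 ≡ 81 (mod 100).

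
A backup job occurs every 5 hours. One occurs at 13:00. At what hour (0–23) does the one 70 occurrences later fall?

3

70·5 = 350.
Dividing 350 by 24 gives quotient 14 and remainder 14.
(13 + 14) mod 24 = 3.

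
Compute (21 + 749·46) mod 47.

749·46 = 34454.
34454 − 733·47 = 3, so 34454 ≡ 3 (mod 47).
(21 + 3) mod 47 = 24.

24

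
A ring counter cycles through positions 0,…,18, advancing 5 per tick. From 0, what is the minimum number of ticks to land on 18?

5⁻¹ ≡ 4 (mod 19) because 5·4 = 20 = 1·19 + 1.
Multiplying both sides by 4: x ≡ 4·18 = 72 ≡ 15 (mod 19).
Check: 5·15 = 75 = 3·19 + 18.

15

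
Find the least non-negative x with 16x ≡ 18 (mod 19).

13

16⁻¹ ≡ 6 (mod 19) because 16·6 = 96 = 5·19 + 1.
Multiplying both sides by 6: x ≡ 6·18 = 108 ≡ 13 (mod 19).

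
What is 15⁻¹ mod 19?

14

19 = 1·15 + 4
15 = 3·4 + 3
4 = 1·3 + 1
3 = 3·1 + 0
Back-substituting gives 15·14 ≡ 1 (mod 19).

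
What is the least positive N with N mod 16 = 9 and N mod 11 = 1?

x ≡ 1 (mod 11) gives x ∈ {1, 12, 23, 34, 45, 56, 67, 78, …}.
The first of these with x mod 16 = 9 is 89.

89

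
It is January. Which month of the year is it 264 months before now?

Dividing 264 by 12 gives quotient 22 and remainder 0.
January − 0 months → January.

January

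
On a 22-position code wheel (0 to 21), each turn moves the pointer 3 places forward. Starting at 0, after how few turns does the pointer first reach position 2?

8

3⁻¹ ≡ 15 (mod 22) because 3·15 = 45 = 2·22 + 1.
So x ≡ 15·2 = 30 ≡ 8 (mod 22).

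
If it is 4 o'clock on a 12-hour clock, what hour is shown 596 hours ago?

8

596 mod 12 = 8 (since 49·12 = 588).
4 − 8 → 8 on a 12-hour dial.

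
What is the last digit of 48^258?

Last digits of 8^n: 8, 4, 2, 6 (period 4).
258 mod 4 = 2, so the last digit matches 8^2 = 4.

4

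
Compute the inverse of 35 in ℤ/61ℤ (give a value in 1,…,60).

7

61 = 1·35 + 26
35 = 1·26 + 9
26 = 2·9 + 8
9 = 1·8 + 1
8 = 8·1 + 0
Back-substituting gives 35·7 ≡ 1 (mod 61).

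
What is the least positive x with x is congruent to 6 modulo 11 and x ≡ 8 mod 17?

127

Since 17·2 ≡ 1 (mod 11), take x = 8 + 17·((6−8)·2 mod 11) = 8 + 17·7 = 127.
Check: 127 mod 11 = 6, 127 mod 17 = 8.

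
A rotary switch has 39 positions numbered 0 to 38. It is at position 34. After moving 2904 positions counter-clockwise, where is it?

2904 − 74·39 = 18, so 2904 ≡ 18 (mod 39).
(34 − 18) mod 39 = 16.

16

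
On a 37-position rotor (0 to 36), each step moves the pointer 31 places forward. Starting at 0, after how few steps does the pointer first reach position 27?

31⁻¹ ≡ 6 (mod 37) because 31·6 = 186 = 5·37 + 1.
Multiplying both sides by 6: x ≡ 6·27 = 162 ≡ 14 (mod 37).

14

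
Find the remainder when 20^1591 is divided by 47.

35

Successive squares of 20 mod 47: 20^1≡20, 20^2≡24, 20^4≡12, 20^8≡3, 20^16≡9, 20^32≡34, 20^64≡28, 20^128≡32, 20^256≡37, 20^512≡6, 20^1024≡36.
Since 1591 = 1 + 2 + 4 + 16 + 32 + 512 + 1024 in binary, 20^1591 ≡ 20·24·12·9·34·6·36 ≡ 35 (mod 47).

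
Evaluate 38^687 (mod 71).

36

Square-and-reduce mod 71: 38^1≡38, 38^2≡24, 38^4≡8, 38^8≡64, 38^16≡49, 38^32≡58, 38^64≡27, 38^128≡19, 38^256≡6, 38^512≡36.
Since 687 = 1 + 2 + 4 + 8 + 32 + 128 + 512 in binary, 38^687 ≡ 38·24·8·64·58·19·36 ≡ 36 (mod 71).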